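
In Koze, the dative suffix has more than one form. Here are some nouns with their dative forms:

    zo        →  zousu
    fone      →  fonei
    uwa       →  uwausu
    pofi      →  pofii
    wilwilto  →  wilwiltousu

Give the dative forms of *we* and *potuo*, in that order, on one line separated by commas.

wei, potuousu

The pattern is front/back vowel harmony: -i when the last vowel of the stem is a front vowel (*fone*, *pofi*); -usu when the last vowel of the stem is a back vowel (*zo*, *uwa*, *wilwilto*).
The last vowel of *we* is /e/, which is a front vowel, so the suffix is -i, giving *wei*.
Since the last vowel of *potuo* is /o/ (a back vowel), it takes -usu, giving *potuousu*.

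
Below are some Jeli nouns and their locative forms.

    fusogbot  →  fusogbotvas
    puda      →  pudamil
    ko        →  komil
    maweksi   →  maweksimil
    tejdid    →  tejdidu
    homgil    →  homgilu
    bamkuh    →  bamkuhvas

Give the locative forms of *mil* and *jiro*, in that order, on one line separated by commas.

milu, jiromil

The pattern is voicing of the final sound: -vas when the stem ends in a voiceless consonant (*fusogbot*, *bamkuh*); -u when the stem ends in a voiced consonant (*tejdid*, *homgil*); -mil when the stem ends in a vowel (*puda*, *ko*, *maweksi*).
*mil*: final sound = /l/, a voiced consonant → -u → *milu*.
Since the final sound of *jiro* is /o/ (a vowel), it takes -mil, giving *jiromil*.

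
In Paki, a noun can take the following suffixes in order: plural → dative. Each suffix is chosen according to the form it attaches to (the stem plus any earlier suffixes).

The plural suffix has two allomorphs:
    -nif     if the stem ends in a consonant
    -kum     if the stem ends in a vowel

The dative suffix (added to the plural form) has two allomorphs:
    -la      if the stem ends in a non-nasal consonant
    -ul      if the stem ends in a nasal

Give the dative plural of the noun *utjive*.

The final sound of *utjive* is /e/, which is a vowel, so the plural suffix is -kum, giving *utjivekum*.
The plural form *utjivekum*: final consonant = /m/, a nasal → -ul → *utjivekumul*.

utjivekumul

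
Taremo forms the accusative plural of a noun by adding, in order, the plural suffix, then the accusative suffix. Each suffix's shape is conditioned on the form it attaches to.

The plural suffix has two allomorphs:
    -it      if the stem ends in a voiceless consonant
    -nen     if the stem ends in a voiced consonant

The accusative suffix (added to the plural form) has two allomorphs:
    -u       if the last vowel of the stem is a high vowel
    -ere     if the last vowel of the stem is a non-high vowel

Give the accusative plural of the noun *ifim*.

The final consonant of *ifim* is /m/, which is voiced, so the plural suffix is -nen, giving *ifimnen*.
The last vowel of the plural form *ifimnen* is /e/, which is a non-high vowel, so the accusative suffix is -ere, giving *ifimnenere*.

ifimnenere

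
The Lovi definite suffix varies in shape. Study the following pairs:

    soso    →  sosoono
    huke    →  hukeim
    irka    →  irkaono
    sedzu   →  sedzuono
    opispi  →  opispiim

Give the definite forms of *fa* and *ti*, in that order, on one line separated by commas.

faono, tiim

The suffix is conditioned by the last vowel: -im when the last vowel of the stem is a front vowel (*huke*, *opispi*); -ono when the last vowel of the stem is a back vowel (*soso*, *irka*, *sedzu*).
*fa*: last vowel = /a/, a back vowel → -ono → *faono*.
Since the last vowel of *ti* is /i/ (a front vowel), it takes -im, giving *tiim*.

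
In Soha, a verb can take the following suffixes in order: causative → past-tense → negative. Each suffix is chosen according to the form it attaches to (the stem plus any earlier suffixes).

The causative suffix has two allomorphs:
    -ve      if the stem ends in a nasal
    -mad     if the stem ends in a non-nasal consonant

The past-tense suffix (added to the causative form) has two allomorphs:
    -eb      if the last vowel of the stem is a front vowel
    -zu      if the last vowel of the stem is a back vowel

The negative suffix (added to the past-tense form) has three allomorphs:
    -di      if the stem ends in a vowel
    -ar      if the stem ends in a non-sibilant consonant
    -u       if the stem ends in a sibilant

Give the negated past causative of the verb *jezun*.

The final consonant of *jezun* is /n/, which is a nasal, so the causative suffix is -ve, giving *jezunve*.
The last vowel of the causative form *jezunve* is /e/, which is a front vowel, so the past-tense suffix is -eb, giving *jezunveeb*.
The past-tense form *jezunveeb*: final sound = /b/, a non-sibilant consonant → -ar → *jezunveebar*.

jezunveebar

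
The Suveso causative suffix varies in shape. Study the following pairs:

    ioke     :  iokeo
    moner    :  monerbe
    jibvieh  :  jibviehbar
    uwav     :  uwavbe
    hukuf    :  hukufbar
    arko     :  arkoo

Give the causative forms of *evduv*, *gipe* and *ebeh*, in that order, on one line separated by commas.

The alternation tracks the final sound of the stem — -bar when the stem ends in a voiceless consonant (*jibvieh*, *hukuf*); -be when the stem ends in a voiced consonant (*moner*, *uwav*); -o when the stem ends in a vowel (*ioke*, *arko*).
*evduv* — final sound /v/ (a voiced consonant) → -be → *evduvbe*.
Since the final sound of *gipe* is /e/ (a vowel), it takes -o, giving *gipeo*.
*ebeh*: final sound = /h/, a voiceless consonant → -bar → *ebehbar*.

evduvbe, gipeo, ebehbar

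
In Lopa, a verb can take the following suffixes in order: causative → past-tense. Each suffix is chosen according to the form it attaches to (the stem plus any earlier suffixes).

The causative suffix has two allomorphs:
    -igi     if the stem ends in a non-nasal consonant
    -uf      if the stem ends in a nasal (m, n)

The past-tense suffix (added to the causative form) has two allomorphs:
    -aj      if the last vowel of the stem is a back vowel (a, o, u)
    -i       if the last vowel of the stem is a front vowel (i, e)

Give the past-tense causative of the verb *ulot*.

*ulot* — final consonant /t/ (non-nasal) → -igi → *ulotigi*.
The last vowel of the causative form *ulotigi* is /i/, which is a front vowel, so the past-tense suffix is -i, giving *ulotigii*.

ulotigii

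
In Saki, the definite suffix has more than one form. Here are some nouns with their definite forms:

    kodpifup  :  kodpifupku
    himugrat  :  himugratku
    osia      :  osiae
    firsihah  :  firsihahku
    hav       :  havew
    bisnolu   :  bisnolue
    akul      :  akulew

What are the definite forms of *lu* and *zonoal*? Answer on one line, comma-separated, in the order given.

The pattern is voicing of the final sound: -ku when the stem ends in a voiceless consonant (*kodpifup*, *himugrat*, *firsihah*); -ew when the stem ends in a voiced consonant (*hav*, *akul*); -e when the stem ends in a vowel (*osia*, *bisnolu*).
*lu* — final sound /u/ (a vowel) → -e → *lue*.
Since the final sound of *zonoal* is /l/ (a voiced consonant), it takes -ew, giving *zonoalew*.

lue, zonoalew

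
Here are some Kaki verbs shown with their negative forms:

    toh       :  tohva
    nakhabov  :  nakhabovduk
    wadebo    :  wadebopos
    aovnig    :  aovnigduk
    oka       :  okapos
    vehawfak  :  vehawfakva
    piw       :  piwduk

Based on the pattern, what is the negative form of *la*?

lapos

Looking at the final sound of each stem: -va when the stem ends in a voiceless consonant (*toh*, *vehawfak*); -duk when the stem ends in a voiced consonant (*nakhabov*, *aovnig*, *piw*); -pos when the stem ends in a vowel (*wadebo*, *oka*).
*la*: final sound = /a/, a vowel → -pos → *lapos*.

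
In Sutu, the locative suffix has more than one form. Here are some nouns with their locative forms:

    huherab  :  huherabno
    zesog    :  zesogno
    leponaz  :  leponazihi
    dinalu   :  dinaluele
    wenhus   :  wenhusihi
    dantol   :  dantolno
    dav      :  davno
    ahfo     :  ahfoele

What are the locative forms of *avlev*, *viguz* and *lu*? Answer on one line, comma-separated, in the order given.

The alternation tracks the final sound of the stem — -ihi when the stem ends in a sibilant (*leponaz*, *wenhus*); -no when the stem ends in a non-sibilant consonant (*huherab*, *zesog*, *dantol*, *dav*); -ele when the stem ends in a vowel (*dinalu*, *ahfo*).
Since the final sound of *avlev* is /v/ (a non-sibilant consonant), it takes -no, giving *avlevno*.
*viguz* — final sound /z/ (a sibilant) → -ihi → *viguzihi*.
The final sound of *lu* is /u/, which is a vowel, so the suffix is -ele, giving *luele*.

avlevno, viguzihi, luele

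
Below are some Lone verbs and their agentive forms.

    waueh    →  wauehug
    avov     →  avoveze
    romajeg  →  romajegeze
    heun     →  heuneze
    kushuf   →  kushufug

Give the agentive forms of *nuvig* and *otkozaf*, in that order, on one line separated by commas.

Looking at the final consonant of each stem: -ug when the stem ends in a voiceless consonant (*waueh*, *kushuf*); -eze when the stem ends in a voiced consonant (*avov*, *romajeg*, *heun*).
The final consonant of *nuvig* is /g/, which is voiced, so the suffix is -eze, giving *nuvigeze*.
The final consonant of *otkozaf* is /f/, which is voiceless, so the suffix is -ug, giving *otkozafug*.

nuvigeze, otkozafug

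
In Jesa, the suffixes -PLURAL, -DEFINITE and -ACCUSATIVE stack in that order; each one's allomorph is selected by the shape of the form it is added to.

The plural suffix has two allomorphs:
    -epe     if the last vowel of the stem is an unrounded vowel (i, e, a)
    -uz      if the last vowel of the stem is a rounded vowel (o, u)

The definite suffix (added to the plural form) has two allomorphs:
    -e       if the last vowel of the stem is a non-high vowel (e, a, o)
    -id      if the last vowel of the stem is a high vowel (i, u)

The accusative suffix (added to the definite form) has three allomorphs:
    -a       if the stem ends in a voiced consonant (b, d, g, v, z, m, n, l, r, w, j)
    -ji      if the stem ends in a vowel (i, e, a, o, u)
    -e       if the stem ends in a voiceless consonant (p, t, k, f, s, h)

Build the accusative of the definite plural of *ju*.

*ju*: last vowel = /u/, a rounded vowel → -uz → *juuz*.
The plural form *juuz*: last vowel = /u/, a high vowel → -id → *juuzid*.
The definite form *juuzid* — final sound /d/ (a voiced consonant) → -a → *juuzida*.

juuzida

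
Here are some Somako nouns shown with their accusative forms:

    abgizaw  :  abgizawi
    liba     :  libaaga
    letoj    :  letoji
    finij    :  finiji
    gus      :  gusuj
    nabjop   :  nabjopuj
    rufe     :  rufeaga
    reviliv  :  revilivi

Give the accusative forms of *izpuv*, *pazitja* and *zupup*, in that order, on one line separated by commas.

izpuvi, pazitjaaga, zupupuj

The pattern is voicing of the final sound: -uj when the stem ends in a voiceless consonant (*gus*, *nabjop*); -i when the stem ends in a voiced consonant (*abgizaw*, *letoj*, *finij*, *reviliv*); -aga when the stem ends in a vowel (*liba*, *rufe*).
The final sound of *izpuv* is /v/, which is a voiced consonant, so the suffix is -i, giving *izpuvi*.
*pazitja* — final sound /a/ (a vowel) → -aga → *pazitjaaga*.
*zupup*: final sound = /p/, a voiceless consonant → -uj → *zupupuj*.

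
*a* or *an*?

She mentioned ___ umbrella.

The indefinite article is chosen by the initial *sound* of the following word, not its spelling.
*umbrella* begins with the sound /ʌ/ (u pronounced /ʌ/) — a vowel sound.
So the article is *an*: She mentioned an umbrella.

an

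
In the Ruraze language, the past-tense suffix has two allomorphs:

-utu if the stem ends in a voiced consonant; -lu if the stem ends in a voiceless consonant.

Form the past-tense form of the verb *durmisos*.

*durmisos* — final consonant /s/ (voiceless) → -lu → *durmisoslu*.

durmisoslu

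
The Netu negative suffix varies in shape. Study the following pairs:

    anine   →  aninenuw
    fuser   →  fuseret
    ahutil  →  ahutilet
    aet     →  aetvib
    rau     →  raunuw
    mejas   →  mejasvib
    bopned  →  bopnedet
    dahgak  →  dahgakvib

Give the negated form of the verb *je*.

Looking at the final sound of each stem: -vib when the stem ends in a voiceless consonant (*aet*, *mejas*, *dahgak*); -et when the stem ends in a voiced consonant (*fuser*, *ahutil*, *bopned*); -nuw when the stem ends in a vowel (*anine*, *rau*).
Since the final sound of *je* is /e/ (a vowel), it takes -nuw, giving *jenuw*.

jenuw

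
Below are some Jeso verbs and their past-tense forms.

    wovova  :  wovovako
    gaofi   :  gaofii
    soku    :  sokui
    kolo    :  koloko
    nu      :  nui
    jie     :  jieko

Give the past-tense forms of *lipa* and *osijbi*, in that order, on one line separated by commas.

Looking at the last vowel of each stem: -i when the last vowel of the stem is a high vowel (*gaofi*, *soku*, *nu*); -ko when the last vowel of the stem is a non-high vowel (*wovova*, *kolo*, *jie*).
*lipa*: last vowel = /a/, a non-high vowel → -ko → *lipako*.
Since the last vowel of *osijbi* is /i/ (a high vowel), it takes -i, giving *osijbii*.

lipako, osijbii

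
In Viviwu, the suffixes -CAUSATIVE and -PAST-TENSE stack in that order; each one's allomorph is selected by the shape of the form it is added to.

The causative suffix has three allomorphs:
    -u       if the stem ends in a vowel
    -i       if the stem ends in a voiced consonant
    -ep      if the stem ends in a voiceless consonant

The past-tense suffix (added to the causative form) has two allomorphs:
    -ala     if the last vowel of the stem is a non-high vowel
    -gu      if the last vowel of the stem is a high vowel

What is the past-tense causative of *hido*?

hidougu

*hido* — final sound /o/ (a vowel) → -u → *hidou*.
The causative form *hidou* — last vowel /u/ (a high vowel) → -gu → *hidougu*.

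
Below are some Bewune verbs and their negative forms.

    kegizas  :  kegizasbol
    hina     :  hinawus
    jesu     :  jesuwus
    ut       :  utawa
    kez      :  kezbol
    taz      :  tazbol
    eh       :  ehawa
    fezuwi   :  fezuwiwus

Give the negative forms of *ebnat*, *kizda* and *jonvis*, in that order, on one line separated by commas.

ebnatawa, kizdawus, jonvisbol

Looking at the final sound of each stem: -bol when the stem ends in a sibilant (*kegizas*, *kez*, *taz*); -awa when the stem ends in a non-sibilant consonant (*ut*, *eh*); -wus when the stem ends in a vowel (*hina*, *jesu*, *fezuwi*).
Since the final sound of *ebnat* is /t/ (a non-sibilant consonant), it takes -awa, giving *ebnatawa*.
*kizda*: final sound = /a/, a vowel → -wus → *kizdawus*.
*jonvis*: final sound = /s/, a sibilant → -bol → *jonvisbol*.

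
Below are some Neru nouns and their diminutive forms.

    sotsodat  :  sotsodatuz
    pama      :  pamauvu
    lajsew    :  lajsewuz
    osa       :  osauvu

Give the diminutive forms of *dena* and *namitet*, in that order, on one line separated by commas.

denauvu, namitetuz

The suffix is conditioned by the final sound: -uz when the stem ends in a consonant (*sotsodat*, *lajsew*); -uvu when the stem ends in a vowel (*pama*, *osa*).
*dena*: final sound = /a/, a vowel → -uvu → *denauvu*.
*namitet* — final sound /t/ (a consonant) → -uz → *namitetuz*.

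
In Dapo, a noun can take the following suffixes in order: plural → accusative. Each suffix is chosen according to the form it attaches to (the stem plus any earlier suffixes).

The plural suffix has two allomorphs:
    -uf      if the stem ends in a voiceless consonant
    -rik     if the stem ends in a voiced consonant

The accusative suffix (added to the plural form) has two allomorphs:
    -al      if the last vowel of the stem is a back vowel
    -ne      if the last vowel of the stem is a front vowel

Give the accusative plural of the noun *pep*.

pepufal

Since the final consonant of *pep* is /p/ (voiceless), it takes -uf, giving *pepuf*.
The plural form *pepuf* — last vowel /u/ (a back vowel) → -al → *pepufal*.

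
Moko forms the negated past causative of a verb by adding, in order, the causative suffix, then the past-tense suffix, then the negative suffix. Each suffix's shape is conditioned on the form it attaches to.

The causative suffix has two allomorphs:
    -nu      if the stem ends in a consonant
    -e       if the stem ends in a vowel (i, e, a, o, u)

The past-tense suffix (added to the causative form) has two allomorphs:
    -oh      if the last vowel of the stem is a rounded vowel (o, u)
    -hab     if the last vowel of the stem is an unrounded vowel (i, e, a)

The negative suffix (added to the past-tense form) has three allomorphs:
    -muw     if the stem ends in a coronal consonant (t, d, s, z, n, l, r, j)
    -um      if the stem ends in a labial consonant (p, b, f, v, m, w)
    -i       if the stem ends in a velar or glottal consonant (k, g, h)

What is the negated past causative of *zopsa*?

The final sound of *zopsa* is /a/, which is a vowel, so the causative suffix is -e, giving *zopsae*.
The causative form *zopsae* — last vowel /e/ (an unrounded vowel) → -hab → *zopsaehab*.
Since the final consonant of the past-tense form *zopsaehab* is /b/ (labial), it takes -um, giving *zopsaehabum*.

zopsaehabum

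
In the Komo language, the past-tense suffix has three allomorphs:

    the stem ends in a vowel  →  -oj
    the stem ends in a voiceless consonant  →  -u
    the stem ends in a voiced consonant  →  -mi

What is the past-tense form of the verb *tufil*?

The final sound of *tufil* is /l/, which is a voiced consonant, so the suffix is -mi, giving *tufilmi*.

tufilmi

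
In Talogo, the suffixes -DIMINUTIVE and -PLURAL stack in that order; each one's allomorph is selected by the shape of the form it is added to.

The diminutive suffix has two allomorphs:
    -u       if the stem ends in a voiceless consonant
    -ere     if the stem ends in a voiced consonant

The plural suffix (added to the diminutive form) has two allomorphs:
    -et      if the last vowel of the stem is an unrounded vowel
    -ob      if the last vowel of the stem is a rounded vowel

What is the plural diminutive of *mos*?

mosuob

*mos* — final consonant /s/ (voiceless) → -u → *mosu*.
The diminutive form *mosu*: last vowel = /u/, a rounded vowel → -ob → *mosuob*.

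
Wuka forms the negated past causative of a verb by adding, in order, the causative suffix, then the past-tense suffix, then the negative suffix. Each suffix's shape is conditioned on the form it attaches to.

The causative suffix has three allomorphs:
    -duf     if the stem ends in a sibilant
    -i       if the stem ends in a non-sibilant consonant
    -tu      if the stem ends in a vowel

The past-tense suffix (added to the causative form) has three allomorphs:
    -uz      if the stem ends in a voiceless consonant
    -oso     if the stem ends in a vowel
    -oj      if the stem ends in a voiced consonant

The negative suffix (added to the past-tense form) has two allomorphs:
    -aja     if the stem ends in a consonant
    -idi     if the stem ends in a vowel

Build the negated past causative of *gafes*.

gafesdufuzaja

Since the final sound of *gafes* is /s/ (a sibilant), it takes -duf, giving *gafesduf*.
The final sound of the causative form *gafesduf* is /f/, which is a voiceless consonant, so the past-tense suffix is -uz, giving *gafesdufuz*.
Since the final sound of the past-tense form *gafesdufuz* is /z/ (a consonant), it takes -aja, giving *gafesdufuzaja*.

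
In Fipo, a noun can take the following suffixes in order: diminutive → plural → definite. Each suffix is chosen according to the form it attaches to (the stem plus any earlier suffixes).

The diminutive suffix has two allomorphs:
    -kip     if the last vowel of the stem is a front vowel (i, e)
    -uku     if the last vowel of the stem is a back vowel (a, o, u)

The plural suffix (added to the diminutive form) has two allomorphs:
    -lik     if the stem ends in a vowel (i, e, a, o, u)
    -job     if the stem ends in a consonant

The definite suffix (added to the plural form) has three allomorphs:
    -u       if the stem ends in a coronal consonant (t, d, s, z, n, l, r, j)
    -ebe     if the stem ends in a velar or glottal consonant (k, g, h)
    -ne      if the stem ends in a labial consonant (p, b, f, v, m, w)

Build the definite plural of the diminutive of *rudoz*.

rudozukulikebe

The last vowel of *rudoz* is /o/, which is a back vowel, so the diminutive suffix is -uku, giving *rudozuku*.
Since the final sound of the diminutive form *rudozuku* is /u/ (a vowel), it takes -lik, giving *rudozukulik*.
The plural form *rudozukulik* — final consonant /k/ (velar/glottal) → -ebe → *rudozukulikebe*.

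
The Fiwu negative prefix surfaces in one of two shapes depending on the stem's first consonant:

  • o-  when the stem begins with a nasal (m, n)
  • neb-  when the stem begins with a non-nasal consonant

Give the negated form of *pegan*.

nebpegan

*pegan*: first consonant = /p/, non-nasal → neb- → *nebpegan*.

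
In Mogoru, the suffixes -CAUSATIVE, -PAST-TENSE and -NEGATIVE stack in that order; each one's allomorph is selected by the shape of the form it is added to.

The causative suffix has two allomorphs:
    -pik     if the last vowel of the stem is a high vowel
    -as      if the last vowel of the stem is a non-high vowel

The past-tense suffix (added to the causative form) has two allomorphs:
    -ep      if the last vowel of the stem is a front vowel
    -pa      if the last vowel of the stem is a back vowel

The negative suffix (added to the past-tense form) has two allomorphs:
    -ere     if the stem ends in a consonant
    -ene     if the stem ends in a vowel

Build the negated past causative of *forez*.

forezaspaene

*forez*: last vowel = /e/, a non-high vowel → -as → *forezas*.
The causative form *forezas*: last vowel = /a/, a back vowel → -pa → *forezaspa*.
The past-tense form *forezaspa* — final sound /a/ (a vowel) → -ene → *forezaspaene*.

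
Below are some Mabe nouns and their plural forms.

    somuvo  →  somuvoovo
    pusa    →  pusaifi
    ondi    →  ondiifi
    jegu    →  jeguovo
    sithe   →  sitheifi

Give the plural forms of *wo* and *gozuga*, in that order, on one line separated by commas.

The alternation tracks the last vowel of the stem — -ovo when the last vowel of the stem is a rounded vowel (*somuvo*, *jegu*); -ifi when the last vowel of the stem is an unrounded vowel (*pusa*, *ondi*, *sithe*).
*wo* — last vowel /o/ (a rounded vowel) → -ovo → *woovo*.
*gozuga*: last vowel = /a/, an unrounded vowel → -ifi → *gozugaifi*.

woovo, gozugaifi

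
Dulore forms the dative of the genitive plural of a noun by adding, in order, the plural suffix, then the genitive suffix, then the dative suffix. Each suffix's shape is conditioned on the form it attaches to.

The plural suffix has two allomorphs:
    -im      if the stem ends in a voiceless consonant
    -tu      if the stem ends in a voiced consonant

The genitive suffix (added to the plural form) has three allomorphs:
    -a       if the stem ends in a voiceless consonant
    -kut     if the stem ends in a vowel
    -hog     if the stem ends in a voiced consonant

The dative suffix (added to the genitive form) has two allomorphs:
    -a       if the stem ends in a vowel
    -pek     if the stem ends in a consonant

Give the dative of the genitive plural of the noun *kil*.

Since the final consonant of *kil* is /l/ (voiced), it takes -tu, giving *kiltu*.
Since the final sound of the plural form *kiltu* is /u/ (a vowel), it takes -kut, giving *kiltukut*.
The genitive form *kiltukut*: final sound = /t/, a consonant → -pek → *kiltukutpek*.

kiltukutpek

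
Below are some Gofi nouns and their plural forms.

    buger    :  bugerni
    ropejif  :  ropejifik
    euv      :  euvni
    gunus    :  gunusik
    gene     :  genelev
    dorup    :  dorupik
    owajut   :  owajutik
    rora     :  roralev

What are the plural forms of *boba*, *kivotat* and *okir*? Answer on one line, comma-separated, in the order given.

bobalev, kivotatik, okirni

The alternation tracks the final sound of the stem — -ik when the stem ends in a voiceless consonant (*ropejif*, *gunus*, *dorup*, *owajut*); -ni when the stem ends in a voiced consonant (*buger*, *euv*); -lev when the stem ends in a vowel (*gene*, *rora*).
Since the final sound of *boba* is /a/ (a vowel), it takes -lev, giving *bobalev*.
Since the final sound of *kivotat* is /t/ (a voiceless consonant), it takes -ik, giving *kivotatik*.
The final sound of *okir* is /r/, which is a voiced consonant, so the suffix is -ni, giving *okirni*.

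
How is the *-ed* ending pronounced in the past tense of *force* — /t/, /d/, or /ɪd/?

/t/

The stem *force* ends in a voiceless consonant other than /t/.
The -ed suffix is realized as /ɪd/ after /t, d/; as /t/ after other voiceless consonants; and as /d/ after other voiced sounds.
So -ed on *force* is pronounced /t/.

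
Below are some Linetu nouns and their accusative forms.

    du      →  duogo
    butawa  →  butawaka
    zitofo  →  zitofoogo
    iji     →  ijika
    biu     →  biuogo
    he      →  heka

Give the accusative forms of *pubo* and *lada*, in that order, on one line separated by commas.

The suffix is conditioned by the last vowel: -ogo when the last vowel of the stem is a rounded vowel (*du*, *zitofo*, *biu*); -ka when the last vowel of the stem is an unrounded vowel (*butawa*, *iji*, *he*).
Since the last vowel of *pubo* is /o/ (a rounded vowel), it takes -ogo, giving *puboogo*.
*lada* — last vowel /a/ (an unrounded vowel) → -ka → *ladaka*.

puboogo, ladaka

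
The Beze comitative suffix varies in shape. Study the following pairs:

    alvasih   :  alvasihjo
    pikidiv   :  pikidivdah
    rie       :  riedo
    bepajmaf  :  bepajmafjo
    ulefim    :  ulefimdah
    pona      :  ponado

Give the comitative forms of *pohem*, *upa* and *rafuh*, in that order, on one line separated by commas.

The pattern is voicing of the final sound: -jo when the stem ends in a voiceless consonant (*alvasih*, *bepajmaf*); -dah when the stem ends in a voiced consonant (*pikidiv*, *ulefim*); -do when the stem ends in a vowel (*rie*, *pona*).
Since the final sound of *pohem* is /m/ (a voiced consonant), it takes -dah, giving *pohemdah*.
*upa* — final sound /a/ (a vowel) → -do → *upado*.
The final sound of *rafuh* is /h/, which is a voiceless consonant, so the suffix is -jo, giving *rafuhjo*.

pohemdah, upado, rafuhjo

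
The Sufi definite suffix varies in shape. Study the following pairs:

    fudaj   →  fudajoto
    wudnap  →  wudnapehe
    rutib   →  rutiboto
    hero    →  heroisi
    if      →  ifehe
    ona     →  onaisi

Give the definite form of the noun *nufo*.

nufoisi

The suffix is conditioned by the final sound: -ehe when the stem ends in a voiceless consonant (*wudnap*, *if*); -oto when the stem ends in a voiced consonant (*fudaj*, *rutib*); -isi when the stem ends in a vowel (*hero*, *ona*).
The final sound of *nufo* is /o/, which is a vowel, so the suffix is -isi, giving *nufoisi*.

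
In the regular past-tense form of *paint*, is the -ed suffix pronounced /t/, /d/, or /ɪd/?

The stem *paint* ends in /t/ or /d/.
The -ed suffix is realized as /ɪd/ after /t, d/; as /t/ after other voiceless consonants; and as /d/ after other voiced sounds.
So -ed on *paint* is pronounced /ɪd/.

/ɪd/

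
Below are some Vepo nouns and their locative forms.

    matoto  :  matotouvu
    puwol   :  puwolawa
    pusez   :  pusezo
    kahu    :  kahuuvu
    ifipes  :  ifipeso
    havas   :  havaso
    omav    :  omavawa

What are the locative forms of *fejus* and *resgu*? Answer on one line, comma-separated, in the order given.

fejuso, resguuvu

The alternation tracks the final sound of the stem — -o when the stem ends in a sibilant (*pusez*, *ifipes*, *havas*); -awa when the stem ends in a non-sibilant consonant (*puwol*, *omav*); -uvu when the stem ends in a vowel (*matoto*, *kahu*).
*fejus* — final sound /s/ (a sibilant) → -o → *fejuso*.
*resgu* — final sound /u/ (a vowel) → -uvu → *resguuvu*.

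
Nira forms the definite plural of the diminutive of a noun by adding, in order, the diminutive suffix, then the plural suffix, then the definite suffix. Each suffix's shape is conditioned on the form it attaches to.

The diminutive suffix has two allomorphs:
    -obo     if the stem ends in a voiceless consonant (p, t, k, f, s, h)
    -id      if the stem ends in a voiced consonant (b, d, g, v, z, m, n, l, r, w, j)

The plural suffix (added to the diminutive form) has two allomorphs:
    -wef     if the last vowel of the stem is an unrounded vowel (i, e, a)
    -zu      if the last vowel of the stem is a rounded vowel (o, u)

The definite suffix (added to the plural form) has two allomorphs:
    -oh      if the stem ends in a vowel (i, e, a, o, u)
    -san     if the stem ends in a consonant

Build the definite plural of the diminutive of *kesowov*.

kesowovidwefsan

Since the final consonant of *kesowov* is /v/ (voiced), it takes -id, giving *kesowovid*.
Since the last vowel of the diminutive form *kesowovid* is /i/ (an unrounded vowel), it takes -wef, giving *kesowovidwef*.
The final sound of the plural form *kesowovidwef* is /f/, which is a consonant, so the definite suffix is -san, giving *kesowovidwefsan*.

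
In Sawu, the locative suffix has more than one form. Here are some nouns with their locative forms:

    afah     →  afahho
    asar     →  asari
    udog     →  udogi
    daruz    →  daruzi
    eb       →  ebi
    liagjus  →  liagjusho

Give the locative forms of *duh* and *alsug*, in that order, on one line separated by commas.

duhho, alsugi

The alternation tracks the final consonant of the stem — -ho when the stem ends in a voiceless consonant (*afah*, *liagjus*); -i when the stem ends in a voiced consonant (*asar*, *udog*, *daruz*, *eb*).
*duh*: final consonant = /h/, voiceless → -ho → *duhho*.
*alsug*: final consonant = /g/, voiced → -i → *alsugi*.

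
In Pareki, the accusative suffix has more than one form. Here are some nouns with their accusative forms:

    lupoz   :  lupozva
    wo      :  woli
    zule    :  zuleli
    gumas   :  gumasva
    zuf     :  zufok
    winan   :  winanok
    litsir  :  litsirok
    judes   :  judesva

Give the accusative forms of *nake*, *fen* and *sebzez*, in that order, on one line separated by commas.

The alternation tracks the final sound of the stem — -va when the stem ends in a sibilant (*lupoz*, *gumas*, *judes*); -ok when the stem ends in a non-sibilant consonant (*zuf*, *winan*, *litsir*); -li when the stem ends in a vowel (*wo*, *zule*).
Since the final sound of *nake* is /e/ (a vowel), it takes -li, giving *nakeli*.
Since the final sound of *fen* is /n/ (a non-sibilant consonant), it takes -ok, giving *fenok*.
The final sound of *sebzez* is /z/, which is a sibilant, so the suffix is -va, giving *sebzezva*.

nakeli, fenok, sebzezva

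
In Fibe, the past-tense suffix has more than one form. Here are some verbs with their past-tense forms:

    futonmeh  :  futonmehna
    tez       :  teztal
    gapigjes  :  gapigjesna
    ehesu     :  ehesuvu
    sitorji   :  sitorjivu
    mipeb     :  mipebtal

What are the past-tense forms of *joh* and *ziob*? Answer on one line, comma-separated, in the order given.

johna, ziobtal

Looking at the final sound of each stem: -na when the stem ends in a voiceless consonant (*futonmeh*, *gapigjes*); -tal when the stem ends in a voiced consonant (*tez*, *mipeb*); -vu when the stem ends in a vowel (*ehesu*, *sitorji*).
*joh* — final sound /h/ (a voiceless consonant) → -na → *johna*.
The final sound of *ziob* is /b/, which is a voiced consonant, so the suffix is -tal, giving *ziobtal*.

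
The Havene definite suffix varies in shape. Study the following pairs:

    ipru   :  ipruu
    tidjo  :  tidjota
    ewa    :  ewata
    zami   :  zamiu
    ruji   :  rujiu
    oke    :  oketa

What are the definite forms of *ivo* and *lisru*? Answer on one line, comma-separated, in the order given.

ivota, lisruu

The alternation tracks the last vowel of the stem — -u when the last vowel of the stem is a high vowel (*ipru*, *zami*, *ruji*); -ta when the last vowel of the stem is a non-high vowel (*tidjo*, *ewa*, *oke*).
Since the last vowel of *ivo* is /o/ (a non-high vowel), it takes -ta, giving *ivota*.
The last vowel of *lisru* is /u/, which is a high vowel, so the suffix is -u, giving *lisruu*.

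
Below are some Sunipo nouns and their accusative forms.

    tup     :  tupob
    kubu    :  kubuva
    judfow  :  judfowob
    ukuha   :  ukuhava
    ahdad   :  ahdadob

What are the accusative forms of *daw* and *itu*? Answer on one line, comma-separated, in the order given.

dawob, ituva

The suffix is conditioned by the final sound: -ob when the stem ends in a consonant (*tup*, *judfow*, *ahdad*); -va when the stem ends in a vowel (*kubu*, *ukuha*).
Since the final sound of *daw* is /w/ (a consonant), it takes -ob, giving *dawob*.
Since the final sound of *itu* is /u/ (a vowel), it takes -va, giving *ituva*.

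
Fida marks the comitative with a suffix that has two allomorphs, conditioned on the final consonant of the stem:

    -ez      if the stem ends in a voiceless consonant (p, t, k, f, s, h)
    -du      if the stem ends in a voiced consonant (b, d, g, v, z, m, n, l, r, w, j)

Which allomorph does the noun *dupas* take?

Since the final consonant of *dupas* is /s/ (voiceless), it takes -ez.

-ez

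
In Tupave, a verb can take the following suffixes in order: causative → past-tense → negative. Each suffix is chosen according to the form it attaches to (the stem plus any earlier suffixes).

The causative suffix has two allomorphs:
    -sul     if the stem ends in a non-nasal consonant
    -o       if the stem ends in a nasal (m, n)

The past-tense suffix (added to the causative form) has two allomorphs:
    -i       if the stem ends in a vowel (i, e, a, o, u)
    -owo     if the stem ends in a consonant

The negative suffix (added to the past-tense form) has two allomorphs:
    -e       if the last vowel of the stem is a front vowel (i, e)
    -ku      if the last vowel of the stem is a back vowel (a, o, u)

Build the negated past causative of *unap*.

unapsulowoku

Since the final consonant of *unap* is /p/ (non-nasal), it takes -sul, giving *unapsul*.
The causative form *unapsul*: final sound = /l/, a consonant → -owo → *unapsulowo*.
The last vowel of the past-tense form *unapsulowo* is /o/, which is a back vowel, so the negative suffix is -ku, giving *unapsulowoku*.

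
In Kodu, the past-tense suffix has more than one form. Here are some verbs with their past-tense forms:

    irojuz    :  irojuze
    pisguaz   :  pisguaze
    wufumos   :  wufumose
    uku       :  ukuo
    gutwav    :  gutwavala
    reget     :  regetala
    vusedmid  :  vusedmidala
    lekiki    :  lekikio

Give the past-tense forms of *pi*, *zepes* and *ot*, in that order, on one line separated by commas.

pio, zepese, otala

The suffix is conditioned by the final sound: -e when the stem ends in a sibilant (*irojuz*, *pisguaz*, *wufumos*); -ala when the stem ends in a non-sibilant consonant (*gutwav*, *reget*, *vusedmid*); -o when the stem ends in a vowel (*uku*, *lekiki*).
The final sound of *pi* is /i/, which is a vowel, so the suffix is -o, giving *pio*.
*zepes* — final sound /s/ (a sibilant) → -e → *zepese*.
The final sound of *ot* is /t/, which is a non-sibilant consonant, so the suffix is -ala, giving *otala*.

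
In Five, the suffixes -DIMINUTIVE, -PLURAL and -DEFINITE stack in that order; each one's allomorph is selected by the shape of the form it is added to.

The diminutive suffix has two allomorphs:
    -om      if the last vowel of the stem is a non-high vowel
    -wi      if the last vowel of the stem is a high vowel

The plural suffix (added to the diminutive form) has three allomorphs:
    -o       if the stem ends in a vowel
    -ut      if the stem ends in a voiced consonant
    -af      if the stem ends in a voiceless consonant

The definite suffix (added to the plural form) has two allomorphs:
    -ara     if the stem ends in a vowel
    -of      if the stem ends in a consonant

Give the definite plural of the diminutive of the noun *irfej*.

irfejomutof

The last vowel of *irfej* is /e/, which is a non-high vowel, so the diminutive suffix is -om, giving *irfejom*.
Since the final sound of the diminutive form *irfejom* is /m/ (a voiced consonant), it takes -ut, giving *irfejomut*.
The final sound of the plural form *irfejomut* is /t/, which is a consonant, so the definite suffix is -of, giving *irfejomutof*.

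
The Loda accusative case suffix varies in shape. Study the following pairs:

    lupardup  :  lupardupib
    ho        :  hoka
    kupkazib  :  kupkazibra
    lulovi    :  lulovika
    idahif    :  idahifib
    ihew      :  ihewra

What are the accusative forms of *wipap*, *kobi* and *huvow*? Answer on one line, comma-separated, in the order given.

wipapib, kobika, huvowra

Looking at the final sound of each stem: -ib when the stem ends in a voiceless consonant (*lupardup*, *idahif*); -ra when the stem ends in a voiced consonant (*kupkazib*, *ihew*); -ka when the stem ends in a vowel (*ho*, *lulovi*).
The final sound of *wipap* is /p/, which is a voiceless consonant, so the suffix is -ib, giving *wipapib*.
*kobi*: final sound = /i/, a vowel → -ka → *kobika*.
*huvow* — final sound /w/ (a voiced consonant) → -ra → *huvowra*.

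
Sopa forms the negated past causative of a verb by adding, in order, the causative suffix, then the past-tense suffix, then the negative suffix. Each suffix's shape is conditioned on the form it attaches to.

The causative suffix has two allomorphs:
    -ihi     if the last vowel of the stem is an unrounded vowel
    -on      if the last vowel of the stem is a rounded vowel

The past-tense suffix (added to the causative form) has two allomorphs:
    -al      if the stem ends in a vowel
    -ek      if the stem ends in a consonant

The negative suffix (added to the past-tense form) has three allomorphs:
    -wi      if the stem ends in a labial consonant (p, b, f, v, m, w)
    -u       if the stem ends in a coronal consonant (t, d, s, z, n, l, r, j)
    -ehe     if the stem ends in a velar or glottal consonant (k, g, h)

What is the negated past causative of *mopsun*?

Since the last vowel of *mopsun* is /u/ (a rounded vowel), it takes -on, giving *mopsunon*.
Since the final sound of the causative form *mopsunon* is /n/ (a consonant), it takes -ek, giving *mopsunonek*.
The past-tense form *mopsunonek*: final consonant = /k/, velar/glottal → -ehe → *mopsunonekehe*.

mopsunonekehe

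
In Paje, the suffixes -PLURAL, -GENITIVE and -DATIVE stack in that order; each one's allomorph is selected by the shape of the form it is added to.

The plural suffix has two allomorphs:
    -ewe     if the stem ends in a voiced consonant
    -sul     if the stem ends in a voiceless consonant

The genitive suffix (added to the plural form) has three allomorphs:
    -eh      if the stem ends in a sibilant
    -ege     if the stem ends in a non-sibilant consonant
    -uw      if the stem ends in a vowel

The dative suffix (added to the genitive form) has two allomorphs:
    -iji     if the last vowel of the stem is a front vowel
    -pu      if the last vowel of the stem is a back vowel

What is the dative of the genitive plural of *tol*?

toleweuwpu

The final consonant of *tol* is /l/, which is voiced, so the plural suffix is -ewe, giving *tolewe*.
The final sound of the plural form *tolewe* is /e/, which is a vowel, so the genitive suffix is -uw, giving *toleweuw*.
The genitive form *toleweuw*: last vowel = /u/, a back vowel → -pu → *toleweuwpu*.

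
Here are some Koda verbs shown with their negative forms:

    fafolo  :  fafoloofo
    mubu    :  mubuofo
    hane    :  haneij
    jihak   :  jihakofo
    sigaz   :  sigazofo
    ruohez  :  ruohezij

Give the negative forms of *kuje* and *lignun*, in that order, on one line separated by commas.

kujeij, lignunofo

The alternation tracks the last vowel of the stem — -ij when the last vowel of the stem is a front vowel (*hane*, *ruohez*); -ofo when the last vowel of the stem is a back vowel (*fafolo*, *mubu*, *jihak*, *sigaz*).
*kuje* — last vowel /e/ (a front vowel) → -ij → *kujeij*.
*lignun*: last vowel = /u/, a back vowel → -ofo → *lignunofo*.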